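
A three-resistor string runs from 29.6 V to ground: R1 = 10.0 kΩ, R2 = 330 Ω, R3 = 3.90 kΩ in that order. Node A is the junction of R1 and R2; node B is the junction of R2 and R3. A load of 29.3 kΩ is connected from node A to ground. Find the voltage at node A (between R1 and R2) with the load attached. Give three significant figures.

Below node A the series string R2+R3 = 4230 Ω sits in parallel with the 29300 Ω load: 3696 Ω.
V_A = 29.6 × 3696/(10000 + 3696) = 7.99 V.

V ≈ 7.99 V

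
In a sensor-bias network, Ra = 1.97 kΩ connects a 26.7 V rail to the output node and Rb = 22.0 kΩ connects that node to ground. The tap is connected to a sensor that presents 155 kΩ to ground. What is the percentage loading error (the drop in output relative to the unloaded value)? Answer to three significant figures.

1.15 %

The divider's output (Thévenin) resistance is Ra‖Rb = 1.808 kΩ.
Fractional drop under load = R_th/(R_th + R_L) = 1.808 / (1.808 + 155) = 0.01153.
So the output falls by 1.15 %.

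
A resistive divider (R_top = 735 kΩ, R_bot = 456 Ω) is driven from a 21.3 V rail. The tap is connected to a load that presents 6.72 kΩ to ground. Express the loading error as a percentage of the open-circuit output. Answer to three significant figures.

The divider's output (Thévenin) resistance is R_top‖R_bot = 455.7 Ω.
Fractional drop under load = R_th/(R_th + R_L) = 455.7 / (455.7 + 6720) = 0.06351.
So the output falls by 6.35 %.

6.35 %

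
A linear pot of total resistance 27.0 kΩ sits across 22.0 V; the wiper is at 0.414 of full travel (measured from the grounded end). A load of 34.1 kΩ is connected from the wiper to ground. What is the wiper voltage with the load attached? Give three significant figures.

V ≈ 7.64 V

The wiper splits the pot into (1−α)R = 15.82 kΩ above and αR = 11.18 kΩ below.
Lower section ‖ load = 8.418 kΩ.
V_wiper = 22.0 × 8.418/(15.82 + 8.418) = 7.64 V.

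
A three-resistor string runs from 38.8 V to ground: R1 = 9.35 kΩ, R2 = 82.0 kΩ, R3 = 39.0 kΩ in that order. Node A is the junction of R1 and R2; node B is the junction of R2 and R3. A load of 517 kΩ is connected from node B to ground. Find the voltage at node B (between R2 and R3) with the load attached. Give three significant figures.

At node B, R3 is in parallel with the load: R3‖R_L = 36.26 kΩ.
Below node A the resistance is R2 + (R3‖R_L) = 118.3 kΩ, so V_A = 38.8 × 118.3/127.6 = 35.96 V.
Then V_B = V_A × (R3‖R_L)/(R2 + R3‖R_L) = 35.96 × 36.26/118.3 = 11.0 V.

V ≈ 11.0 V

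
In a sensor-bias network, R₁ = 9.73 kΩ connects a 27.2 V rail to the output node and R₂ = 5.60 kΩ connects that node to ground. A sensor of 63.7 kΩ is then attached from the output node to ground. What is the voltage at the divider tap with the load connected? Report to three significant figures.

V_out ≈ 9.41 V

The load sits in parallel with R₂: R₂‖R_L = (5.60 × 63.7) / (5.60 + 63.7) = 5.147 kΩ.
V_out = 27.2 × 5.147 / (9.73 + 5.147) = 27.2 × 5.147/14.88 = 9.41 V.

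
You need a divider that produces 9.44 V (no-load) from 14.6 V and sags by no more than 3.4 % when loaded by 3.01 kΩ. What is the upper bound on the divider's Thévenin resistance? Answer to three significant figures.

R_th ≤ 106 Ω

Loading drop = R_th/(R_th + R_L) ≤ 0.0340, so R_th ≤ R_L · ε/(1−ε) = 3.01 kΩ × 0.0340/0.9660 = 106 Ω.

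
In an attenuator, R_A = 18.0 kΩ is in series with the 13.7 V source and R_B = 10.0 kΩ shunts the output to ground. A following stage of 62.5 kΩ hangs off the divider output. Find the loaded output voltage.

V_out ≈ 4.44 V

The load sits in parallel with R_B: R_B‖R_L = (10.0 × 62.5) / (10.0 + 62.5) = 8.621 kΩ.
V_out = 13.7 × 8.621 / (18.0 + 8.621) = 13.7 × 8.621/26.62 = 4.44 V.
(Unloaded it would have been 4.89 V.)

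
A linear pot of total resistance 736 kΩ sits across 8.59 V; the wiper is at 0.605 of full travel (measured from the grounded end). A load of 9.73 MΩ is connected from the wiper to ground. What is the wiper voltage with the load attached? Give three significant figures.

V ≈ 5.10 V

The wiper splits the pot into (1−α)R = 290.7 kΩ above and αR = 445.3 kΩ below.
Lower section ‖ load = 425.8 kΩ.
V_wiper = 8.59 × 425.8/(290.7 + 425.8) = 5.10 V.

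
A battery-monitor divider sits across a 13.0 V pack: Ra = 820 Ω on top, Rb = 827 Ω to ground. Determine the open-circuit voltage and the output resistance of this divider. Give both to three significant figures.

V_th is the open-circuit tap voltage: 13.0 × 827/(820 + 827) = 6.53 V.
With the supply zeroed, Ra and Rb appear in parallel from the tap: R_th = Ra‖Rb = (820 × 827)/1647 = 412 Ω.

V_th = 6.53 V, R_th = 412 Ω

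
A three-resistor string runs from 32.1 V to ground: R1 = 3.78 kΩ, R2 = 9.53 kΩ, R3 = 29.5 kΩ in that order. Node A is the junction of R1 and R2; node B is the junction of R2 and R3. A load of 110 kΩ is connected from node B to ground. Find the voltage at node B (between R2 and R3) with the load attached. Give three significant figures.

V ≈ 20.4 V

At node B, R3 is in parallel with the load: R3‖R_L = 23.26 kΩ.
Below node A the resistance is R2 + (R3‖R_L) = 32.79 kΩ, so V_A = 32.1 × 32.79/36.57 = 28.78 V.
Then V_B = V_A × (R3‖R_L)/(R2 + R3‖R_L) = 28.78 × 23.26/32.79 = 20.4 V.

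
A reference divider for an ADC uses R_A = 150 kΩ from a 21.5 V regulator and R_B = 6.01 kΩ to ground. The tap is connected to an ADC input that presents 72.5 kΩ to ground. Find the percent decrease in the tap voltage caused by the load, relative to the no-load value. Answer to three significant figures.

The divider's output (Thévenin) resistance is R_A‖R_B = 5.778 kΩ.
Fractional drop under load = R_th/(R_th + R_L) = 5.778 / (5.778 + 72.5) = 0.07382.
So the output falls by 7.38 %.

7.38 %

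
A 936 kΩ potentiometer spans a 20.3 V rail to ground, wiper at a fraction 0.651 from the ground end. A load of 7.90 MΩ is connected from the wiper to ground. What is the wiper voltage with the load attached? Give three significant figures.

V ≈ 12.9 V

The wiper splits the pot into (1−α)R = 326.7 kΩ above and αR = 609.3 kΩ below.
Lower section ‖ load = 565.7 kΩ.
V_wiper = 20.3 × 565.7/(326.7 + 565.7) = 12.9 V.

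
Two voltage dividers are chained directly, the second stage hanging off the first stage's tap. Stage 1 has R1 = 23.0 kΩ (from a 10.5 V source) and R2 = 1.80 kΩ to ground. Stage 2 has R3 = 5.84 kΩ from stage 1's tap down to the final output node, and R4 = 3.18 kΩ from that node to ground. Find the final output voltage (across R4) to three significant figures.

V_out ≈ 0.227 V

Stage 2 presents R3+R4 = 9.020 kΩ as a load on stage 1's tap.
Stage 1's lower leg becomes R2‖(R3+R4) = 1.501 kΩ, so V_mid = 10.5 × 1.501/24.50 = 0.6431 V.
Stage 2 is itself unloaded: V_out = V_mid × R4/(R3+R4) = 0.6431 × 3.18/9.020 = 0.227 V.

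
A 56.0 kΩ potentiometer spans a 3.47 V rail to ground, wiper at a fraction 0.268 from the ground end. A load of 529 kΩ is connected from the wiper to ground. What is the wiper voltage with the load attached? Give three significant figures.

The wiper splits the pot into (1−α)R = 40.99 kΩ above and αR = 15.01 kΩ below.
Lower section ‖ load = 14.59 kΩ.
V_wiper = 3.47 × 14.59/(40.99 + 14.59) = 0.911 V.

V ≈ 0.911 V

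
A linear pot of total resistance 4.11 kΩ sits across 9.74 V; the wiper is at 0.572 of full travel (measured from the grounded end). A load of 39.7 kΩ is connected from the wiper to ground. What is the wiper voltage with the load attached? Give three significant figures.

V ≈ 5.43 V

The wiper splits the pot into (1−α)R = 1.759 kΩ above and αR = 2.351 kΩ below.
Lower section ‖ load = 2.219 kΩ.
V_wiper = 9.74 × 2.219/(1.759 + 2.219) = 5.43 V.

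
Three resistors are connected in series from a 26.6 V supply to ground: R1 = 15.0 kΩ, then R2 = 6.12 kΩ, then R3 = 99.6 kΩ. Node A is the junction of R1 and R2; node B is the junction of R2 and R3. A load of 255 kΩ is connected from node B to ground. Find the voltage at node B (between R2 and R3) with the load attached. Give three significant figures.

At node B, R3 is in parallel with the load: R3‖R_L = 71.62 kΩ.
Below node A the resistance is R2 + (R3‖R_L) = 77.74 kΩ, so V_A = 26.6 × 77.74/92.74 = 22.30 V.
Then V_B = V_A × (R3‖R_L)/(R2 + R3‖R_L) = 22.30 × 71.62/77.74 = 20.5 V.

V ≈ 20.5 V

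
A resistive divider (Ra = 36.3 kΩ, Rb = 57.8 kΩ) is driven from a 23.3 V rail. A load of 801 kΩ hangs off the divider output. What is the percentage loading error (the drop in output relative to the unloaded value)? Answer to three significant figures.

The divider's output (Thévenin) resistance is Ra‖Rb = 22.30 kΩ.
Fractional drop under load = R_th/(R_th + R_L) = 22.30 / (22.30 + 801) = 0.02708.
So the output falls by 2.71 %.

2.71 %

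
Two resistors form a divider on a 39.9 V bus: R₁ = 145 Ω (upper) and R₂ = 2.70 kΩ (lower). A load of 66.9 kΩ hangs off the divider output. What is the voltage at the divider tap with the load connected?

V_out ≈ 37.8 V

The load sits in parallel with R₂: R₂‖R_L = (2700 × 66900) / (2700 + 66900) = 2595 Ω.
V_out = 39.9 × 2595 / (145 + 2595) = 39.9 × 2595/2740 = 37.8 V.
(Unloaded it would have been 37.9 V.)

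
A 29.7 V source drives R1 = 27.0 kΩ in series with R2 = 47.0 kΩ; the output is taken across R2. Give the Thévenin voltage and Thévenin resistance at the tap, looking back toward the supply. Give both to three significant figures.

V_th = 18.9 V, R_th = 17.1 kΩ

V_th is the open-circuit tap voltage: 29.7 × 47.0/(27.0 + 47.0) = 18.9 V.
With the supply zeroed, R1 and R2 appear in parallel from the tap: R_th = R1‖R2 = (27.0 × 47.0)/74.00 = 17.1 kΩ.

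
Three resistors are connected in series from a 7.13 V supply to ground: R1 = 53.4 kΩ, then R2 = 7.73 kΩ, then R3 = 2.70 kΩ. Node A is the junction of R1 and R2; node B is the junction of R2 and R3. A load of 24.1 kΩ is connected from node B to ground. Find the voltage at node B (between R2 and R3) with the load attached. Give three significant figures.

V ≈ 0.272 V

At node B, R3 is in parallel with the load: R3‖R_L = 2.428 kΩ.
Below node A the resistance is R2 + (R3‖R_L) = 10.16 kΩ, so V_A = 7.13 × 10.16/63.56 = 1.140 V.
Then V_B = V_A × (R3‖R_L)/(R2 + R3‖R_L) = 1.140 × 2.428/10.16 = 0.272 V.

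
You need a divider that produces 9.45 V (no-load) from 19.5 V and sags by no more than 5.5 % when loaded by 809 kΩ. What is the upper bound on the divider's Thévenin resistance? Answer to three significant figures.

Loading drop = R_th/(R_th + R_L) ≤ 0.0550, so R_th ≤ R_L · ε/(1−ε) = 809 kΩ × 0.0550/0.9450 = 47.1 kΩ.

R_th ≤ 47.1 kΩ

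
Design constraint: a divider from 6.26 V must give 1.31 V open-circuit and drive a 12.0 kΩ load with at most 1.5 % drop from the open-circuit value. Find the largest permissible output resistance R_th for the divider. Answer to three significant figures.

R_th ≤ 183 Ω

Loading drop = R_th/(R_th + R_L) ≤ 0.0150, so R_th ≤ R_L · ε/(1−ε) = 12.0 kΩ × 0.0150/0.9850 = 183 Ω.
(Any R1, R2 with R2/(R1+R2) = 0.209 and R1‖R2 ≤ 183 Ω will meet the spec.)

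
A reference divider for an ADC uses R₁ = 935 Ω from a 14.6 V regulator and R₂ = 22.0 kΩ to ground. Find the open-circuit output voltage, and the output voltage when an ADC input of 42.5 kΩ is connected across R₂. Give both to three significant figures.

Unloaded: 14.0 V; loaded: 13.7 V

Open-circuit: V = 14.6 × 22000/(935 + 22000) = 14.0 V.
With the load, R₂ becomes R₂‖R_L = 14500 Ω, so V = 14.6 × 14500/15430 = 13.7 V.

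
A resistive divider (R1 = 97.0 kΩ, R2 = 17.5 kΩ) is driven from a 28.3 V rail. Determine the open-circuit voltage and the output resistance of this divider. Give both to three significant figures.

V_th = 4.33 V, R_th = 14.8 kΩ

V_th is the open-circuit tap voltage: 28.3 × 17.5/(97.0 + 17.5) = 4.33 V.
With the supply zeroed, R1 and R2 appear in parallel from the tap: R_th = R1‖R2 = (97.0 × 17.5)/114.5 = 14.8 kΩ.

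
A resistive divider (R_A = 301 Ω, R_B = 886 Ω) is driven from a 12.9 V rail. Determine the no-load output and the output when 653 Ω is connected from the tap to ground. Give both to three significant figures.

Unloaded: 9.63 V; loaded: 7.16 V

Open-circuit: V = 12.9 × 886/(301 + 886) = 9.63 V.
With the load, R_B becomes R_B‖R_L = 375.9 Ω, so V = 12.9 × 375.9/676.9 = 7.16 V.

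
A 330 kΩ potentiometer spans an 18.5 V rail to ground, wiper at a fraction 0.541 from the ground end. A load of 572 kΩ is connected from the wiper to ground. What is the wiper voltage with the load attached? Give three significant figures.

The wiper splits the pot into (1−α)R = 151.5 kΩ above and αR = 178.5 kΩ below.
Lower section ‖ load = 136.1 kΩ.
V_wiper = 18.5 × 136.1/(151.5 + 136.1) = 8.75 V.

V ≈ 8.75 V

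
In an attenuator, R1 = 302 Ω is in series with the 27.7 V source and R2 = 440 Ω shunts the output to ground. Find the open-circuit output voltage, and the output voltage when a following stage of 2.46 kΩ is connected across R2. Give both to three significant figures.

Unloaded: 16.4 V; loaded: 15.3 V

Open-circuit: V = 27.7 × 440/(302 + 440) = 16.4 V.
With the load, R2 becomes R2‖R_L = 373.2 Ω, so V = 27.7 × 373.2/675.2 = 15.3 V.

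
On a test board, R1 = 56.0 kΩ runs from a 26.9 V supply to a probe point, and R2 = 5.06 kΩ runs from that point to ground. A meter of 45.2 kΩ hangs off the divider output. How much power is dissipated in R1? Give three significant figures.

P ≈ 11.1 mW

Total resistance from the source is R1 + (R2‖R_L) = 60.55 kΩ, so I = 26.9/60.55 kΩ = 0.4443 mA.
P = I²·R1 = (0.4443 mA)² × 56.0 kΩ = 11.1 mW.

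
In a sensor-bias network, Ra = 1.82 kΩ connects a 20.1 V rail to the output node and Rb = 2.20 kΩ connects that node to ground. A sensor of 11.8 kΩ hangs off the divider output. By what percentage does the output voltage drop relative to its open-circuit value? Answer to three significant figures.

The divider's output (Thévenin) resistance is Ra‖Rb = 0.9960 kΩ.
Fractional drop under load = R_th/(R_th + R_L) = 0.9960 / (0.9960 + 11.8) = 0.07784.
So the output falls by 7.78 %.

7.78 %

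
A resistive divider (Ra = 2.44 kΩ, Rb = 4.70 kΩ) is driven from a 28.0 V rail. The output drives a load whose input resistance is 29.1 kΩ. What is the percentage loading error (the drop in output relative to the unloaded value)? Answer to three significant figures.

The divider's output (Thévenin) resistance is Ra‖Rb = 1.606 kΩ.
Fractional drop under load = R_th/(R_th + R_L) = 1.606 / (1.606 + 29.1) = 0.05231.
So the output falls by 5.23 %.

5.23 %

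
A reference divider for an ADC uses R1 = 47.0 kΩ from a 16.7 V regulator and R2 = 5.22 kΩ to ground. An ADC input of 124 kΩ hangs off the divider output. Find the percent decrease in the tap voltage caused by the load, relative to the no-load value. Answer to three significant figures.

3.65 %

The divider's output (Thévenin) resistance is R1‖R2 = 4.698 kΩ.
Fractional drop under load = R_th/(R_th + R_L) = 4.698 / (4.698 + 124) = 0.03651.
So the output falls by 3.65 %.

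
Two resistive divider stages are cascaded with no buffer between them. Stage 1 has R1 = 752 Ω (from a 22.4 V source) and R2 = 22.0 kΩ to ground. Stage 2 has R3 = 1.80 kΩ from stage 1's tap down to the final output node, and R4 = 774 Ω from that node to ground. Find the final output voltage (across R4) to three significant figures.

V_out ≈ 5.08 V

Stage 2 presents R3+R4 = 2574 Ω as a load on stage 1's tap.
Stage 1's lower leg becomes R2‖(R3+R4) = 2304 Ω, so V_mid = 22.4 × 2304/3056 = 16.89 V.
Stage 2 is itself unloaded: V_out = V_mid × R4/(R3+R4) = 16.89 × 774/2574 = 5.08 V.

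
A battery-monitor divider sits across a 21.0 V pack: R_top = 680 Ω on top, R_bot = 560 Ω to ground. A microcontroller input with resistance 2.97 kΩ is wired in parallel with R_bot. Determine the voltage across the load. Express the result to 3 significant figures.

The load sits in parallel with R_bot: R_bot‖R_L = (560 × 2970) / (560 + 2970) = 471.2 Ω.
V_out = 21.0 × 471.2 / (680 + 471.2) = 21.0 × 471.2/1151 = 8.60 V.
(Unloaded it would have been 9.48 V.)

V_out ≈ 8.60 V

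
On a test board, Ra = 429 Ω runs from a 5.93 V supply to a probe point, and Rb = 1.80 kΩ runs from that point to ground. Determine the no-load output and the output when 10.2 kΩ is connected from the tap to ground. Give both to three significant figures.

Open-circuit: V = 5.93 × 1800/(429 + 1800) = 4.79 V.
With the load, Rb becomes Rb‖R_L = 1530 Ω, so V = 5.93 × 1530/1959 = 4.63 V.

Unloaded: 4.79 V; loaded: 4.63 V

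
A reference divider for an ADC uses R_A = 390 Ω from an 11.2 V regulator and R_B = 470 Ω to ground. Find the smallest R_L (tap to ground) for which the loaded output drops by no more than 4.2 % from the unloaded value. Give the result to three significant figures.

R_L(min) ≈ 4.86 kΩ

Output resistance R_th = R_A‖R_B = (390 × 470)/860.0 = 213.1 Ω.
The fractional drop is R_th/(R_th + R_L); requiring this ≤ 0.0420 gives R_L ≥ R_th(1/0.0420 − 1) = 213.1 × 22.81 = 4.86 kΩ.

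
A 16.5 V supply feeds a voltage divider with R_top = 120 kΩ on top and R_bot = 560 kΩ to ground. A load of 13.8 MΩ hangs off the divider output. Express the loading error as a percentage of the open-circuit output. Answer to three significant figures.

The divider's output (Thévenin) resistance is R_top‖R_bot = 98.82 kΩ.
Fractional drop under load = R_th/(R_th + R_L) = 98.82 / (98.82 + 13800) = 0.007110.
So the output falls by 0.711 %.

0.711 %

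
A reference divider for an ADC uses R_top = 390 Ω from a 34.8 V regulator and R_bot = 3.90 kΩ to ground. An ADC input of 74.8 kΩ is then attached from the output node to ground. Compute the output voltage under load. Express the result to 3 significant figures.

The load sits in parallel with R_bot: R_bot‖R_L = (3900 × 74800) / (3900 + 74800) = 3707 Ω.
V_out = 34.8 × 3707 / (390 + 3707) = 34.8 × 3707/4097 = 31.5 V.

V_out ≈ 31.5 V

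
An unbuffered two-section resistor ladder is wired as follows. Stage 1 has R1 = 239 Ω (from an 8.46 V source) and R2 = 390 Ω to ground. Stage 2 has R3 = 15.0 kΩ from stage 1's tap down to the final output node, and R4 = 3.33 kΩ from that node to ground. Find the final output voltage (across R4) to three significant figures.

V_out ≈ 0.945 V

Stage 2 presents R3+R4 = 18330 Ω as a load on stage 1's tap.
Stage 1's lower leg becomes R2‖(R3+R4) = 381.9 Ω, so V_mid = 8.46 × 381.9/620.9 = 5.203 V.
Stage 2 is itself unloaded: V_out = V_mid × R4/(R3+R4) = 5.203 × 3330/18330 = 0.945 V.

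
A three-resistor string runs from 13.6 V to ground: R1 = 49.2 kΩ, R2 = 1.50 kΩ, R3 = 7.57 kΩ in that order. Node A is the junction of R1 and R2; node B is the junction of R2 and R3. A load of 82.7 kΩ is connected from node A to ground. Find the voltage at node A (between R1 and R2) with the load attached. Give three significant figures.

Below node A the series string R2+R3 = 9.070 kΩ sits in parallel with the 82.7 kΩ load: 8.174 kΩ.
V_A = 13.6 × 8.174/(49.2 + 8.174) = 1.94 V.

V ≈ 1.94 V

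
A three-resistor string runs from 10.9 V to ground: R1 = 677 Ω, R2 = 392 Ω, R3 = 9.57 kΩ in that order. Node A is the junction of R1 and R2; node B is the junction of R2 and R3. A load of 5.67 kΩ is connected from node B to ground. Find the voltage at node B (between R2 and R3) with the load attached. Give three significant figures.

At node B, R3 is in parallel with the load: R3‖R_L = 3560 Ω.
Below node A the resistance is R2 + (R3‖R_L) = 3952 Ω, so V_A = 10.9 × 3952/4629 = 9.306 V.
Then V_B = V_A × (R3‖R_L)/(R2 + R3‖R_L) = 9.306 × 3560/3952 = 8.38 V.

V ≈ 8.38 V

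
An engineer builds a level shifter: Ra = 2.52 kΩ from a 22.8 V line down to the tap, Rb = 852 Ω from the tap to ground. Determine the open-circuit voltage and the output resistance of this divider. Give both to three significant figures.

V_th is the open-circuit tap voltage: 22.8 × 852/(2520 + 852) = 5.76 V.
With the supply zeroed, Ra and Rb appear in parallel from the tap: R_th = Ra‖Rb = (2520 × 852)/3372 = 637 Ω.

V_th = 5.76 V, R_th = 637 Ω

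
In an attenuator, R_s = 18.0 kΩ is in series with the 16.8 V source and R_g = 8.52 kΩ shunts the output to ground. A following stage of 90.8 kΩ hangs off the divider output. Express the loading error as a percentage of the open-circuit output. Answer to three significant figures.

5.99 %

The divider's output (Thévenin) resistance is R_s‖R_g = 5.783 kΩ.
Fractional drop under load = R_th/(R_th + R_L) = 5.783 / (5.783 + 90.8) = 0.05987.
So the output falls by 5.99 %.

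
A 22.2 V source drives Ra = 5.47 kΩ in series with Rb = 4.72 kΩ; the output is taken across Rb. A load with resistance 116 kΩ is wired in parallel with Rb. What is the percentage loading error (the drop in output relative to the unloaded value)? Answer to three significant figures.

The divider's output (Thévenin) resistance is Ra‖Rb = 2.534 kΩ.
Fractional drop under load = R_th/(R_th + R_L) = 2.534 / (2.534 + 116) = 0.02138.
So the output falls by 2.14 %.

2.14 %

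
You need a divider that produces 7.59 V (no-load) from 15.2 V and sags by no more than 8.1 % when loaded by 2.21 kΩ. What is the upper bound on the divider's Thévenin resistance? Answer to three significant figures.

R_th ≤ 195 Ω

Loading drop = R_th/(R_th + R_L) ≤ 0.0810, so R_th ≤ R_L · ε/(1−ε) = 2.21 kΩ × 0.0810/0.9190 = 195 Ω.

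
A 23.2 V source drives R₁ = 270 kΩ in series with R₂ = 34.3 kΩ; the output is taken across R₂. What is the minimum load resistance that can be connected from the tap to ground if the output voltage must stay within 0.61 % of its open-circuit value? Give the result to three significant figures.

R_L(min) ≈ 4.96 MΩ

Output resistance R_th = R₁‖R₂ = (270 × 34.3)/304.3 = 30.43 kΩ.
The fractional drop is R_th/(R_th + R_L); requiring this ≤ 0.00610 gives R_L ≥ R_th(1/0.00610 − 1) = 30.43 × 162.9 = 4.96 MΩ.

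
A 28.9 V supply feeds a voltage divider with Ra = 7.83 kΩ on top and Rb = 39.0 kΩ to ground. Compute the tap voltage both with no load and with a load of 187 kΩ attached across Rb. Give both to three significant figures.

Open-circuit: V = 28.9 × 39.0/(7.83 + 39.0) = 24.1 V.
With the load, Rb becomes Rb‖R_L = 32.27 kΩ, so V = 28.9 × 32.27/40.10 = 23.3 V.

Unloaded: 24.1 V; loaded: 23.3 V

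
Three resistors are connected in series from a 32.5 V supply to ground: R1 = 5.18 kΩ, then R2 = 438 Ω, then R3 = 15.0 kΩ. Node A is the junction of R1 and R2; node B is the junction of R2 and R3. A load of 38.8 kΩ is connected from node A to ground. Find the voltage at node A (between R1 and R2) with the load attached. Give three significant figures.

Below node A the series string R2+R3 = 15440 Ω sits in parallel with the 38800 Ω load: 11040 Ω.
V_A = 32.5 × 11040/(5180 + 11040) = 22.1 V.

V ≈ 22.1 V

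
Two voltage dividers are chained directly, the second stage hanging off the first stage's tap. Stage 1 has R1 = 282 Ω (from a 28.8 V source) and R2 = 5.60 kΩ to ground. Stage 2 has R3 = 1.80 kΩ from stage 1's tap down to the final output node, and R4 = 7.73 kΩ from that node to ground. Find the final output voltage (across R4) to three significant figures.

Stage 2 presents R3+R4 = 9530 Ω as a load on stage 1's tap.
Stage 1's lower leg becomes R2‖(R3+R4) = 3527 Ω, so V_mid = 28.8 × 3527/3809 = 26.67 V.
Stage 2 is itself unloaded: V_out = V_mid × R4/(R3+R4) = 26.67 × 7730/9530 = 21.6 V.

V_out ≈ 21.6 V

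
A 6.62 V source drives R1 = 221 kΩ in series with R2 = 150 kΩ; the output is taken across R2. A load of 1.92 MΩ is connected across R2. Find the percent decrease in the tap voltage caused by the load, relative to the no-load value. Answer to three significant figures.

4.45 %

The divider's output (Thévenin) resistance is R1‖R2 = 89.35 kΩ.
Fractional drop under load = R_th/(R_th + R_L) = 89.35 / (89.35 + 1920) = 0.04447.
So the output falls by 4.45 %.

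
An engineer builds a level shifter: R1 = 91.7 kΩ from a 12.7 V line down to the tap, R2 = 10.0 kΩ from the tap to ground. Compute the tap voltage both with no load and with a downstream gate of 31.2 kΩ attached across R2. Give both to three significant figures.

Open-circuit: V = 12.7 × 10.0/(91.7 + 10.0) = 1.25 V.
With the load, R2 becomes R2‖R_L = 7.573 kΩ, so V = 12.7 × 7.573/99.27 = 0.969 V.

Unloaded: 1.25 V; loaded: 0.969 V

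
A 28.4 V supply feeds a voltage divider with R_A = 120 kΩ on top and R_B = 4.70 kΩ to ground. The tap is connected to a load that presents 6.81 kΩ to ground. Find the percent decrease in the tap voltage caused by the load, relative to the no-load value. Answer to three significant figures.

The divider's output (Thévenin) resistance is R_A‖R_B = 4.523 kΩ.
Fractional drop under load = R_th/(R_th + R_L) = 4.523 / (4.523 + 6.81) = 0.3991.
So the output falls by 39.9 %.

39.9 %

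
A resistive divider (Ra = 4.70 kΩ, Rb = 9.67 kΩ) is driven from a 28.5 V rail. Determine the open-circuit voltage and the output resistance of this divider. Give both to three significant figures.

V_th = 19.2 V, R_th = 3.16 kΩ

V_th is the open-circuit tap voltage: 28.5 × 9.67/(4.70 + 9.67) = 19.2 V.
With the supply zeroed, Ra and Rb appear in parallel from the tap: R_th = Ra‖Rb = (4.70 × 9.67)/14.37 = 3.16 kΩ.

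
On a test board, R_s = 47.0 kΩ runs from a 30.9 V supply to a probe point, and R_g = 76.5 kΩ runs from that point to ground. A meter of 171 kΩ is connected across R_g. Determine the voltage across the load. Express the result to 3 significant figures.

V_out ≈ 16.4 V

The load sits in parallel with R_g: R_g‖R_L = (76.5 × 171) / (76.5 + 171) = 52.85 kΩ.
V_out = 30.9 × 52.85 / (47.0 + 52.85) = 30.9 × 52.85/99.85 = 16.4 V.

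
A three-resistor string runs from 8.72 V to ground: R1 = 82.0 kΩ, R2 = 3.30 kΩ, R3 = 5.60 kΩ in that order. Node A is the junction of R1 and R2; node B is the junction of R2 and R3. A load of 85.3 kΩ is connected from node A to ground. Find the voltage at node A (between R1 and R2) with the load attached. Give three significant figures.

Below node A the series string R2+R3 = 8.900 kΩ sits in parallel with the 85.3 kΩ load: 8.059 kΩ.
V_A = 8.72 × 8.059/(82.0 + 8.059) = 0.780 V.

V ≈ 0.780 V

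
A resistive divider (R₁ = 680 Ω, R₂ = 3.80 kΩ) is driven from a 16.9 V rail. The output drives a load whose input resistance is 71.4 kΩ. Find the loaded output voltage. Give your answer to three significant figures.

V_out ≈ 14.2 V

The load sits in parallel with R₂: R₂‖R_L = (3800 × 71400) / (3800 + 71400) = 3608 Ω.
V_out = 16.9 × 3608 / (680 + 3608) = 16.9 × 3608/4288 = 14.2 V.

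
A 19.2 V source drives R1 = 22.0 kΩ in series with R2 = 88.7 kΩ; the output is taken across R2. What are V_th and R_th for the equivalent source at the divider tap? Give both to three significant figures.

V_th = 15.4 V, R_th = 17.6 kΩ

V_th is the open-circuit tap voltage: 19.2 × 88.7/(22.0 + 88.7) = 15.4 V.
With the supply zeroed, R1 and R2 appear in parallel from the tap: R_th = R1‖R2 = (22.0 × 88.7)/110.7 = 17.6 kΩ.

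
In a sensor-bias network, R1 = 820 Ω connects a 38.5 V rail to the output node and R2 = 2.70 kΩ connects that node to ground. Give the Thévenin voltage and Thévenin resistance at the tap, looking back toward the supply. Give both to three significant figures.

V_th = 29.5 V, R_th = 629 Ω

V_th is the open-circuit tap voltage: 38.5 × 2700/(820 + 2700) = 29.5 V.
With the supply zeroed, R1 and R2 appear in parallel from the tap: R_th = R1‖R2 = (820 × 2700)/3520 = 629 Ω.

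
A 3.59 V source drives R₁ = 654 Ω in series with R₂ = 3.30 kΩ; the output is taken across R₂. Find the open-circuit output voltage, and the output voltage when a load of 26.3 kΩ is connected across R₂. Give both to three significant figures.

Open-circuit: V = 3.59 × 3300/(654 + 3300) = 3.00 V.
With the load, R₂ becomes R₂‖R_L = 2932 Ω, so V = 3.59 × 2932/3586 = 2.94 V.

Unloaded: 3.00 V; loaded: 2.94 V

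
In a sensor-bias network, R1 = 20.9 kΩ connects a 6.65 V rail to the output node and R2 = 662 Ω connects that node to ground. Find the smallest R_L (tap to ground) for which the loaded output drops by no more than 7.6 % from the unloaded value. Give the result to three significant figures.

R_L(min) ≈ 7.80 kΩ

Output resistance R_th = R1‖R2 = (20900 × 662)/21560 = 641.7 Ω.
The fractional drop is R_th/(R_th + R_L); requiring this ≤ 0.0760 gives R_L ≥ R_th(1/0.0760 − 1) = 641.7 × 12.16 = 7.80 kΩ.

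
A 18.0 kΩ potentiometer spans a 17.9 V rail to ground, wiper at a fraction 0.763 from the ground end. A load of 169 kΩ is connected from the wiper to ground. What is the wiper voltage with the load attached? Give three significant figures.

The wiper splits the pot into (1−α)R = 4.266 kΩ above and αR = 13.73 kΩ below.
Lower section ‖ load = 12.70 kΩ.
V_wiper = 17.9 × 12.70/(4.266 + 12.70) = 13.4 V.

V ≈ 13.4 V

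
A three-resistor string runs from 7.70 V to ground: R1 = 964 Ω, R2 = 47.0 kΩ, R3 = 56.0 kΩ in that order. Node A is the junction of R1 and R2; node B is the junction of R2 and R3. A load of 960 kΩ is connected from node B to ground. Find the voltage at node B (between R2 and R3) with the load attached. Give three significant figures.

At node B, R3 is in parallel with the load: R3‖R_L = 52910 Ω.
Below node A the resistance is R2 + (R3‖R_L) = 99910 Ω, so V_A = 7.70 × 99910/100900 = 7.626 V.
Then V_B = V_A × (R3‖R_L)/(R2 + R3‖R_L) = 7.626 × 52910/99910 = 4.04 V.

V ≈ 4.04 V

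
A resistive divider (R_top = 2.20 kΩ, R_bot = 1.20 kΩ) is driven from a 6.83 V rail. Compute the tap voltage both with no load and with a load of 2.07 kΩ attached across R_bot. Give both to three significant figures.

Open-circuit: V = 6.83 × 1.20/(2.20 + 1.20) = 2.41 V.
With the load, R_bot becomes R_bot‖R_L = 0.7596 kΩ, so V = 6.83 × 0.7596/2.960 = 1.75 V.

Unloaded: 2.41 V; loaded: 1.75 V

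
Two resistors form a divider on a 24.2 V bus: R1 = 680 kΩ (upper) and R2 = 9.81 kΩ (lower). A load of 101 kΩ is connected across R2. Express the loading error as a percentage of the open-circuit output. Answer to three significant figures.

8.74 %

The divider's output (Thévenin) resistance is R1‖R2 = 9.670 kΩ.
Fractional drop under load = R_th/(R_th + R_L) = 9.670 / (9.670 + 101) = 0.08738.
So the output falls by 8.74 %.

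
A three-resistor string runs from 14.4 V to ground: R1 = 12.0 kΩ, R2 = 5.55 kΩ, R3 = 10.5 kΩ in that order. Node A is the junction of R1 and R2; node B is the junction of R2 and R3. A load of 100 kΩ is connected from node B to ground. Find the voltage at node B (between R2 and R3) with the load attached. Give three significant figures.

At node B, R3 is in parallel with the load: R3‖R_L = 9.502 kΩ.
Below node A the resistance is R2 + (R3‖R_L) = 15.05 kΩ, so V_A = 14.4 × 15.05/27.05 = 8.012 V.
Then V_B = V_A × (R3‖R_L)/(R2 + R3‖R_L) = 8.012 × 9.502/15.05 = 5.06 V.

V ≈ 5.06 V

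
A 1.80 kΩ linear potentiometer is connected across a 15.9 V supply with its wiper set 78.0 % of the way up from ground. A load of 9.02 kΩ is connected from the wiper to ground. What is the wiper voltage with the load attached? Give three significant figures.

V ≈ 12.0 V

The wiper splits the pot into (1−α)R = 396.0 Ω above and αR = 1404 Ω below.
Lower section ‖ load = 1215 Ω.
V_wiper = 15.9 × 1215/(396.0 + 1215) = 12.0 V.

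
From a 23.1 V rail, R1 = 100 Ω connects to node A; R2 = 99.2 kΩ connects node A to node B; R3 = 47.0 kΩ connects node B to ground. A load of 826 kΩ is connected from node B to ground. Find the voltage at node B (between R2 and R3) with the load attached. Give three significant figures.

V ≈ 7.15 V

At node B, R3 is in parallel with the load: R3‖R_L = 44470 Ω.
Below node A the resistance is R2 + (R3‖R_L) = 143700 Ω, so V_A = 23.1 × 143700/143800 = 23.08 V.
Then V_B = V_A × (R3‖R_L)/(R2 + R3‖R_L) = 23.08 × 44470/143700 = 7.15 V.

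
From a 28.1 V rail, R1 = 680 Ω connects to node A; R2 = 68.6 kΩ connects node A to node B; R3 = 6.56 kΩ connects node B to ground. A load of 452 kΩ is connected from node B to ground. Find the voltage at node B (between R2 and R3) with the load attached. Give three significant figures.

V ≈ 2.40 V

At node B, R3 is in parallel with the load: R3‖R_L = 6466 Ω.
Below node A the resistance is R2 + (R3‖R_L) = 75070 Ω, so V_A = 28.1 × 75070/75750 = 27.85 V.
Then V_B = V_A × (R3‖R_L)/(R2 + R3‖R_L) = 27.85 × 6466/75070 = 2.40 V.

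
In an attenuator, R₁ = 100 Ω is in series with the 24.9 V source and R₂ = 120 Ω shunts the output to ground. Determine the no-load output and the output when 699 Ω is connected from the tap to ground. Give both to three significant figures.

Unloaded: 13.6 V; loaded: 12.6 V

Open-circuit: V = 24.9 × 120/(100 + 120) = 13.6 V.
With the load, R₂ becomes R₂‖R_L = 102.4 Ω, so V = 24.9 × 102.4/202.4 = 12.6 V.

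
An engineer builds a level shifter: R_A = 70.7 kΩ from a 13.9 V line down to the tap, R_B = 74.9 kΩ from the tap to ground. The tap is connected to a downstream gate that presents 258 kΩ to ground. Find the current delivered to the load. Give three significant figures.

R_B‖R_L = 58.05 kΩ; V_out = 13.9 × 58.05/128.7 = 6.267 V.
I_L = V_out / R_L = 6.267 / 258 kΩ = 0.0243 mA.

I_L ≈ 0.0243 mA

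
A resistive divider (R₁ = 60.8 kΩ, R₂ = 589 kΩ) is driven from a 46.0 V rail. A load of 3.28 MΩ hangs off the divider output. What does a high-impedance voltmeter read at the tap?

V_out ≈ 41.0 V

The load sits in parallel with R₂: R₂‖R_L = (589 × 3280) / (589 + 3280) = 499.3 kΩ.
V_out = 46.0 × 499.3 / (60.8 + 499.3) = 46.0 × 499.3/560.1 = 41.0 V.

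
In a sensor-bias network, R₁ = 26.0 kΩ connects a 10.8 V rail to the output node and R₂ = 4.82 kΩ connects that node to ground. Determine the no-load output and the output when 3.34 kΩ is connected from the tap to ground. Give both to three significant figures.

Open-circuit: V = 10.8 × 4.82/(26.0 + 4.82) = 1.69 V.
With the load, R₂ becomes R₂‖R_L = 1.973 kΩ, so V = 10.8 × 1.973/27.97 = 0.762 V.

Unloaded: 1.69 V; loaded: 0.762 V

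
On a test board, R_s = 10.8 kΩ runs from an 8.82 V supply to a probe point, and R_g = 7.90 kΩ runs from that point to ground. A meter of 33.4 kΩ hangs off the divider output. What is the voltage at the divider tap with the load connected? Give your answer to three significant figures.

V_out ≈ 3.28 V

The load sits in parallel with R_g: R_g‖R_L = (7.90 × 33.4) / (7.90 + 33.4) = 6.389 kΩ.
V_out = 8.82 × 6.389 / (10.8 + 6.389) = 8.82 × 6.389/17.19 = 3.28 V.
(Unloaded it would have been 3.73 V.)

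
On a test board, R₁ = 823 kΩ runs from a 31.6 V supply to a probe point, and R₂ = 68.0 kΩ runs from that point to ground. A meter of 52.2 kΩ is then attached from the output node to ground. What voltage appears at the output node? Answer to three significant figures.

The load sits in parallel with R₂: R₂‖R_L = (68.0 × 52.2) / (68.0 + 52.2) = 29.53 kΩ.
V_out = 31.6 × 29.53 / (823 + 29.53) = 31.6 × 29.53/852.5 = 1.09 V.
(Unloaded it would have been 2.41 V.)

V_out ≈ 1.09 V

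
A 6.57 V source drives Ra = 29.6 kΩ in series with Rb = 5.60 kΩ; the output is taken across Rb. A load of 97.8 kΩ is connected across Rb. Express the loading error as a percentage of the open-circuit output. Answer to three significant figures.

4.59 %

The divider's output (Thévenin) resistance is Ra‖Rb = 4.709 kΩ.
Fractional drop under load = R_th/(R_th + R_L) = 4.709 / (4.709 + 97.8) = 0.04594.
So the output falls by 4.59 %.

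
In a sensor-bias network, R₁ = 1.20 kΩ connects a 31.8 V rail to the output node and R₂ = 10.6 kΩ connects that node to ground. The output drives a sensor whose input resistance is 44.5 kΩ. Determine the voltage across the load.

V_out ≈ 27.9 V

The load sits in parallel with R₂: R₂‖R_L = (10.6 × 44.5) / (10.6 + 44.5) = 8.561 kΩ.
V_out = 31.8 × 8.561 / (1.20 + 8.561) = 31.8 × 8.561/9.761 = 27.9 V.
(Unloaded it would have been 28.6 V.)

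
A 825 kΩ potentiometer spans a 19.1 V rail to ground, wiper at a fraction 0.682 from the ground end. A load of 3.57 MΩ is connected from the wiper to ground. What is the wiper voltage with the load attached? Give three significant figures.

The wiper splits the pot into (1−α)R = 262.3 kΩ above and αR = 562.6 kΩ below.
Lower section ‖ load = 486.0 kΩ.
V_wiper = 19.1 × 486.0/(262.3 + 486.0) = 12.4 V.

V ≈ 12.4 V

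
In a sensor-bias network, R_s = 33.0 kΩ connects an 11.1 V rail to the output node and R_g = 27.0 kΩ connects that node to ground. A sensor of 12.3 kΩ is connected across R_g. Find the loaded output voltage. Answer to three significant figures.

V_out ≈ 2.26 V

The load sits in parallel with R_g: R_g‖R_L = (27.0 × 12.3) / (27.0 + 12.3) = 8.450 kΩ.
V_out = 11.1 × 8.450 / (33.0 + 8.450) = 11.1 × 8.450/41.45 = 2.26 V.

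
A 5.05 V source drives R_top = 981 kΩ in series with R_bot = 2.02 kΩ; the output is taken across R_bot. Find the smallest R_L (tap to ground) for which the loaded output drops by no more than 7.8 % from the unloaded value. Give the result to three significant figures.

R_L(min) ≈ 23.8 kΩ

Output resistance R_th = R_top‖R_bot = (981 × 2.02)/983.0 = 2.016 kΩ.
The fractional drop is R_th/(R_th + R_L); requiring this ≤ 0.0780 gives R_L ≥ R_th(1/0.0780 − 1) = 2.016 × 11.82 = 23.8 kΩ.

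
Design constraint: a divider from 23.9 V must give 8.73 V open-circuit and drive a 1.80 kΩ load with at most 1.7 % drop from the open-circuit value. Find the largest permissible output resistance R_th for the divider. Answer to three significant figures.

R_th ≤ 31.1 Ω

Loading drop = R_th/(R_th + R_L) ≤ 0.0170, so R_th ≤ R_L · ε/(1−ε) = 1.80 kΩ × 0.0170/0.9830 = 31.1 Ω.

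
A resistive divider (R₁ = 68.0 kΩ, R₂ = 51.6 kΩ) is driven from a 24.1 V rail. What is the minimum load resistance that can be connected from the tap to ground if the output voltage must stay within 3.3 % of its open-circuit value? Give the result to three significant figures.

Output resistance R_th = R₁‖R₂ = (68.0 × 51.6)/119.6 = 29.34 kΩ.
The fractional drop is R_th/(R_th + R_L); requiring this ≤ 0.0330 gives R_L ≥ R_th(1/0.0330 − 1) = 29.34 × 29.30 = 860 kΩ.

R_L(min) ≈ 860 kΩ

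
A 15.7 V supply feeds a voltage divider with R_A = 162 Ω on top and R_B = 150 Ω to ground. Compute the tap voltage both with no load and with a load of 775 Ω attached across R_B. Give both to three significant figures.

Open-circuit: V = 15.7 × 150/(162 + 150) = 7.55 V.
With the load, R_B becomes R_B‖R_L = 125.7 Ω, so V = 15.7 × 125.7/287.7 = 6.86 V.

Unloaded: 7.55 V; loaded: 6.86 V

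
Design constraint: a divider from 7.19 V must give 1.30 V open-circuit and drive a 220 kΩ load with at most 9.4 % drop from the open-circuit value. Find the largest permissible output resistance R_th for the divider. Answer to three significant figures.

R_th ≤ 22.8 kΩ

Loading drop = R_th/(R_th + R_L) ≤ 0.0940, so R_th ≤ R_L · ε/(1−ε) = 220 kΩ × 0.0940/0.9060 = 22.8 kΩ.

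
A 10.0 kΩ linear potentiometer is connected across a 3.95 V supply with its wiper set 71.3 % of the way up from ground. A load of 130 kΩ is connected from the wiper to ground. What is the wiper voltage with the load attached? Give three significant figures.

The wiper splits the pot into (1−α)R = 2.870 kΩ above and αR = 7.130 kΩ below.
Lower section ‖ load = 6.759 kΩ.
V_wiper = 3.95 × 6.759/(2.870 + 6.759) = 2.77 V.

V ≈ 2.77 V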